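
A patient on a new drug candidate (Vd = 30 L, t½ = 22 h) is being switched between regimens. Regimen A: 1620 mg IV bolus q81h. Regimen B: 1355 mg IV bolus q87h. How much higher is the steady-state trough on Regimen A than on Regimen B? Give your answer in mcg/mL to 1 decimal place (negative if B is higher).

Regimen A: f = (1/2)^(81/22) ≈ 0.0779; Cmin,ss = (1620/30)·f/(1−f) ≈ 4.562 mcg/mL.
Regimen B: f = (1/2)^(87/22) ≈ 0.0645; Cmin,ss = (1355/30)·f/(1−f) ≈ 3.114 mcg/mL.
Difference ≈ 4.562 − 3.114 ≈ 1.448 mcg/mL.

1.4 mcg/mL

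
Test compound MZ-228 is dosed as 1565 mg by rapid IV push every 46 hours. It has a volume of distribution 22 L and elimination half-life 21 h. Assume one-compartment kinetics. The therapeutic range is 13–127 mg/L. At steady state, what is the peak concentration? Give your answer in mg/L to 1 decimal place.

91.1 mg/L

k = ln2/t½ = ln2/21 ≈ 0.033007 h⁻¹; fraction remaining f = e^(−kτ) = e^(−0.033007×46) ≈ 0.2191.
At steady state, accumulation factor R = 1/(1 − e^(−kτ)) ≈ 1.2806.
Each bolus raises the concentration by D/Vd = 1565/22 ≈ 71.136 mg/L.
Steady-state peak Cmax,ss = C₀·R ≈ 71.136 × 1.2806 ≈ 91.097 mg/L.
Peak 91.1 mg/L vs MTC 127 mg/L: below toxic threshold.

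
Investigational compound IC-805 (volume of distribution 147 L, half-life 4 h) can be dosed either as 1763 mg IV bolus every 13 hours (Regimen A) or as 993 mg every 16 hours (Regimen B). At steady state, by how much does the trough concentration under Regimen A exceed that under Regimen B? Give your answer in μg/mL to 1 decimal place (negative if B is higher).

1.0 μg/mL

Regimen A: f = (1/2)^(13/4) ≈ 0.1051; Cmin,ss = (1763/147)·f/(1−f) ≈ 1.409 μg/mL.
Regimen B: f = (1/2)^(16/4) ≈ 0.0625; Cmin,ss = (993/147)·f/(1−f) ≈ 0.450 μg/mL.
Difference ≈ 1.409 − 0.450 ≈ 0.959 μg/mL.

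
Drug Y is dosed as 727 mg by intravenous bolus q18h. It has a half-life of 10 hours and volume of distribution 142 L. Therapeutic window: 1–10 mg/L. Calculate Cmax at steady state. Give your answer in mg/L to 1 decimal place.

7.2 mg/L

k = ln2/t½ = ln2/10 ≈ 0.069315 h⁻¹; fraction remaining f = e^(−kτ) = e^(−0.069315×18) ≈ 0.2872.
Accumulation ratio R = 1/(1 − f) ≈ 1/0.7128 ≈ 1.4029.
Each bolus raises the concentration by D/Vd = 727/142 ≈ 5.120 mg/L.
Steady-state peak Cmax,ss = C₀·R ≈ 5.120 × 1.4029 ≈ 7.183 mg/L.
Peak 7.2 mg/L vs MTC 10 mg/L: below toxic threshold.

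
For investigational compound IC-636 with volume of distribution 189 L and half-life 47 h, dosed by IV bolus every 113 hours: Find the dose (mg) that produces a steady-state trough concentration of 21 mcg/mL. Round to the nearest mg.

17041 mg

τ/t½ = 113/47 ≈ 2.4043, so f = (1/2)^(113/47) ≈ 0.188907.
Cmin,ss = (D/Vd)·f/(1−f), so D = Cmin,ss·Vd·(1−f)/f.
D = 21 × 189 × (1−f)/f ≈ 21 × 189 × 4.29361 ≈ 17041.34 mg.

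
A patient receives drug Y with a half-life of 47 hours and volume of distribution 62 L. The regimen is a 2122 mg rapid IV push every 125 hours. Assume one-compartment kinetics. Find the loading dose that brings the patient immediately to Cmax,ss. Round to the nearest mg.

f = (1/2)^(125/47) ≈ 0.158266; accumulation ratio R = 1/(1−f) ≈ 1.18802.
Loading dose to hit Cmax,ss on first dose: D_load = D_maint·R ≈ 2122 × 1.18802 ≈ 2520.98 mg.

2521 mg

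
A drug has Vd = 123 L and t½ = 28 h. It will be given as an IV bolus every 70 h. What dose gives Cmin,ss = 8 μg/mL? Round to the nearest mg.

τ/t½ = 70/28 ≈ 2.5, so f = (1/2)^(70/28) ≈ 0.176777.
Cmin,ss = (D/Vd)·f/(1−f), so D = Cmin,ss·Vd·(1−f)/f.
D = 8 × 123 × (1−f)/f ≈ 8 × 123 × 4.65684 ≈ 4582.33 mg.

4582 mg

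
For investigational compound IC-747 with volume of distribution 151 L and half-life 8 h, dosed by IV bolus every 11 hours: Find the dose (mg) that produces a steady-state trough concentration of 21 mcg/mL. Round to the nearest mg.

τ/t½ = 11/8 ≈ 1.375, so f = (1/2)^(11/8) ≈ 0.385553.
Cmin,ss = (D/Vd)·f/(1−f), so D = Cmin,ss·Vd·(1−f)/f.
D = 21 × 151 × (1−f)/f ≈ 21 × 151 × 1.59368 ≈ 5053.56 mg.

5054 mg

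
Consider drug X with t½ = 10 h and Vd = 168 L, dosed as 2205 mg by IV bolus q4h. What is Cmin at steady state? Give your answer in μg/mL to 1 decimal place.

k = ln2/t½ = ln2/10 ≈ 0.069315 h⁻¹; fraction remaining f = e^(−kτ) = e^(−0.069315×4) ≈ 0.7579.
At steady state, accumulation factor R = 1/(1 − e^(−kτ)) ≈ 4.1305.
Single-dose peak C₀ = D/Vd = 2205/168 ≈ 13.125 μg/mL.
Steady-state peak Cmax,ss = C₀·R ≈ 13.125 × 4.1305 ≈ 54.213 μg/mL.
Steady-state trough Cmin,ss = Cmax,ss·f ≈ 54.213 × 0.7579 ≈ 41.088 μg/mL.

41.1 μg/mL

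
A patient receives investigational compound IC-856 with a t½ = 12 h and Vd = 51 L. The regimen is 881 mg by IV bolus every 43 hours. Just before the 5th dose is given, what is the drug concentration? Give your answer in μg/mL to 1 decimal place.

f = (1/2)^(τ/t½) = (1/2)^(43/12) ≈ 0.0834.
C₀ = D/Vd = 881/51 ≈ 17.275 μg/mL.
Before the 5th dose, 4 doses have been given. Superposition: Cmin = C₀·(f + f² + … + f^4).
≈ 17.275 × (0.0834 + 0.0070 + 0.0006 + 0.0000) ≈ 17.275 × 0.0910 ≈ 1.572 μg/mL.

1.6 μg/mL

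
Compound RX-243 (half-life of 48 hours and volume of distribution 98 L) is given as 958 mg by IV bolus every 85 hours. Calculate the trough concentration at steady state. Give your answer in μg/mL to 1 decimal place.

4.1 μg/mL

k = ln2/t½ = ln2/48 ≈ 0.014441 h⁻¹; fraction remaining f = e^(−kτ) = e^(−0.014441×85) ≈ 0.2930.
Each bolus raises the concentration by D/Vd = 958/98 ≈ 9.776 μg/mL.
Steady-state trough Cmin,ss = C₀·f/(1−f) ≈ 9.776 × 0.2930/0.7070 ≈ 4.051 μg/mL.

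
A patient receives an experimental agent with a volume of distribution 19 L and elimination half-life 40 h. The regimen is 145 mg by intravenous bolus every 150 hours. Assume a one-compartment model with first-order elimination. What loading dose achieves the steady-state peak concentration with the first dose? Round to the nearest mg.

157 mg

f = (1/2)^(150/40) ≈ 0.074325; accumulation ratio R = 1/(1−f) ≈ 1.08029.
Loading dose to hit Cmax,ss on first dose: D_load = D_maint·R ≈ 145 × 1.08029 ≈ 156.64 mg.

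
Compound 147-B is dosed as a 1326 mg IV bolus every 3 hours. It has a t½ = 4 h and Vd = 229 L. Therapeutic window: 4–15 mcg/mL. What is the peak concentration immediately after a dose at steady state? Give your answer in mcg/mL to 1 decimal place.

14.3 mcg/mL

τ/t½ = 3/4 ≈ 0.75, so fraction remaining f = (1/2)^(3/4) ≈ 0.5946.
At steady state, accumulation factor R = 1/(1 − e^(−kτ)) ≈ 2.4667.
Each bolus raises the concentration by D/Vd = 1326/229 ≈ 5.790 mcg/mL.
Steady-state peak Cmax,ss = C₀·R ≈ 5.790 × 2.4667 ≈ 14.282 mcg/mL.
Peak 14.3 mcg/mL vs MTC 15 mcg/mL: below toxic threshold.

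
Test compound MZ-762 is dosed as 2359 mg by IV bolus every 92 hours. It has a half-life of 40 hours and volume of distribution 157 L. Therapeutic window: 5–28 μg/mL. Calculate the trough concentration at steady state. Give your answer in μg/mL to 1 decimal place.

k = ln2/t½ = ln2/40 ≈ 0.017329 h⁻¹; fraction remaining f = e^(−kτ) = e^(−0.017329×92) ≈ 0.2031.
Accumulation ratio R = 1/(1 − f) ≈ 1/0.7969 ≈ 1.2549.
Single-dose peak C₀ = D/Vd = 2359/157 ≈ 15.025 μg/mL.
Steady-state peak Cmax,ss = C₀·R ≈ 15.025 × 1.2549 ≈ 18.855 μg/mL.
Steady-state trough Cmin,ss = Cmax,ss·f ≈ 18.855 × 0.2031 ≈ 3.829 μg/mL.
Trough 3.8 μg/mL vs MEC 5 μg/mL: subtherapeutic.

3.8 μg/mL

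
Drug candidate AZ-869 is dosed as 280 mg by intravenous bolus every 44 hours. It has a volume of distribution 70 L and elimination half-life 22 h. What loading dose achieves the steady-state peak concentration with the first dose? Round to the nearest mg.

f = (1/2)^(44/22) ≈ 0.250000; accumulation ratio R = 1/(1−f) ≈ 1.33333.
Loading dose to hit Cmax,ss on first dose: D_load = D_maint·R ≈ 280 × 1.33333 ≈ 373.33 mg.

373 mg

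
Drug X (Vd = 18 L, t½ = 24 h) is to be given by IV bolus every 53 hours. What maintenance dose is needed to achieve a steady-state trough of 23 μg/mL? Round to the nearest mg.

τ/t½ = 53/24 ≈ 2.2083, so f = (1/2)^(53/24) ≈ 0.216384.
Cmin,ss = (D/Vd)·f/(1−f), so D = Cmin,ss·Vd·(1−f)/f.
D = 23 × 18 × (1−f)/f ≈ 23 × 18 × 3.62141 ≈ 1499.26 mg.

1499 mg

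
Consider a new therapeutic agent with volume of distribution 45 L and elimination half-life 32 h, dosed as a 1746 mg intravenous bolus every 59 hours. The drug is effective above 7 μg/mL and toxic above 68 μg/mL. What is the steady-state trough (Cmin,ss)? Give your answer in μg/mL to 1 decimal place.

15.0 μg/mL

k = ln2/t½ = ln2/32 ≈ 0.021661 h⁻¹; fraction remaining f = e^(−kτ) = e^(−0.021661×59) ≈ 0.2786.
Accumulation ratio R = 1/(1 − f) ≈ 1/0.7214 ≈ 1.3862.
Single-dose peak C₀ = D/Vd = 1746/45 ≈ 38.800 μg/mL.
Steady-state peak Cmax,ss = C₀·R ≈ 38.800 × 1.3862 ≈ 53.785 μg/mL.
One interval later, Cmin,ss = Cmax,ss·e^(−kτ) ≈ 53.785 × 0.2786 ≈ 14.985 μg/mL.
Trough 15.0 μg/mL vs MEC 7 μg/mL: adequate.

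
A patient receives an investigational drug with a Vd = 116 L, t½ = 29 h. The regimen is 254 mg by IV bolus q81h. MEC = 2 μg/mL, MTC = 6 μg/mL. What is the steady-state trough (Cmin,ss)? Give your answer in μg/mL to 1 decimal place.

τ/t½ = 81/29 ≈ 2.7931, so fraction remaining f = (1/2)^(81/29) ≈ 0.1443.
Accumulation ratio R = 1/(1 − f) ≈ 1/0.8557 ≈ 1.1686.
Each bolus raises the concentration by D/Vd = 254/116 ≈ 2.190 μg/mL.
Steady-state peak Cmax,ss = C₀·R ≈ 2.190 × 1.1686 ≈ 2.559 μg/mL.
One interval later, Cmin,ss = Cmax,ss·e^(−kτ) ≈ 2.559 × 0.1443 ≈ 0.369 μg/mL.
Trough 0.4 μg/mL vs MEC 2 μg/mL: subtherapeutic.

0.4 μg/mL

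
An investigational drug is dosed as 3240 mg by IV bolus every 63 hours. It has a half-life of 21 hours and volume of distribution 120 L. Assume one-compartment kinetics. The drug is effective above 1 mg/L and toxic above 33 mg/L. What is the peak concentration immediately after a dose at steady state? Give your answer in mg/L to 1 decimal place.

The dosing interval is 3 half-lives, so f = 2^(−3) = 0.125.
Accumulation ratio R = 1/(1 − f) = 1/0.875 = 8/7.
Single-dose peak C₀ = D/Vd = 3240/120 = 27 mg/L.
Steady-state peak Cmax,ss = C₀·R = 27 × 8/7 ≈ 30.857 mg/L.
Peak 30.9 mg/L vs MTC 33 mg/L: below toxic threshold.

30.9 mg/L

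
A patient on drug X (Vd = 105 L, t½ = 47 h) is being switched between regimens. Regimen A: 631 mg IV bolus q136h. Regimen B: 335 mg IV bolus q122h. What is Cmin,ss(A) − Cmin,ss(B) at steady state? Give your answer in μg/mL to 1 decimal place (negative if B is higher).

0.3 μg/mL

Regimen A: f = (1/2)^(136/47) ≈ 0.1346; Cmin,ss = (631/105)·f/(1−f) ≈ 0.935 μg/mL.
Regimen B: f = (1/2)^(122/47) ≈ 0.1654; Cmin,ss = (335/105)·f/(1−f) ≈ 0.632 μg/mL.
Difference ≈ 0.935 − 0.632 ≈ 0.303 μg/mL.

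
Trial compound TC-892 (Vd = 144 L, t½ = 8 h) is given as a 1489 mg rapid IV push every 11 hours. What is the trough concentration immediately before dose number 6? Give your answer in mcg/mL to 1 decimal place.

6.4 mcg/mL

f = (1/2)^(τ/t½) = (1/2)^(11/8) ≈ 0.3856.
C₀ = D/Vd = 1489/144 ≈ 10.340 mcg/mL.
Before the 6th dose, 5 doses have been given. Superposition: Cmin = C₀·(f + f² + … + f^5).
≈ 10.340 × (0.3856 + 0.1487 + 0.0573 + 0.0221 + 0.0085) ≈ 10.340 × 0.6222 ≈ 6.434 mcg/mL.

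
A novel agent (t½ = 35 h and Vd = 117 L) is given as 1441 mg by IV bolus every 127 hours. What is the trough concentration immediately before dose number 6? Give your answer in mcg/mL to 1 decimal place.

f = (1/2)^(τ/t½) = (1/2)^(127/35) ≈ 0.0809.
C₀ = D/Vd = 1441/117 ≈ 12.316 mcg/mL.
Before the 6th dose, 5 doses have been given. Superposition: Cmin = C₀·(f + f² + … + f^5).
≈ 12.316 × (0.0809 + 0.0065 + 0.0005 + 0.0000 + 0.0000) ≈ 12.316 × 0.0879 ≈ 1.083 mcg/mL.

1.1 mcg/mL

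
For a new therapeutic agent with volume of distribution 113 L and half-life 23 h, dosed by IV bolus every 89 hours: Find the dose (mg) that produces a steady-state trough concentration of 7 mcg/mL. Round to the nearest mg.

τ/t½ = 89/23 ≈ 3.8696, so f = (1/2)^(89/23) ≈ 0.068414.
Cmin,ss = (D/Vd)·f/(1−f), so D = Cmin,ss·Vd·(1−f)/f.
D = 7 × 113 × (1−f)/f ≈ 7 × 113 × 13.61689 ≈ 10770.96 mg.

10771 mg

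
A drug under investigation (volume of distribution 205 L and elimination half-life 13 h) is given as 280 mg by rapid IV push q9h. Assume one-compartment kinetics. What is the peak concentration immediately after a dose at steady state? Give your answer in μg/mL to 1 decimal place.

3.6 μg/mL

k = ln2/t½ = ln2/13 ≈ 0.053319 h⁻¹; fraction remaining f = e^(−kτ) = e^(−0.053319×9) ≈ 0.6189.
At steady state, accumulation factor R = 1/(1 − e^(−kτ)) ≈ 2.6240.
Each bolus raises the concentration by D/Vd = 280/205 ≈ 1.366 μg/mL.
Steady-state peak Cmax,ss = C₀·R ≈ 1.366 × 2.6240 ≈ 3.584 μg/mL.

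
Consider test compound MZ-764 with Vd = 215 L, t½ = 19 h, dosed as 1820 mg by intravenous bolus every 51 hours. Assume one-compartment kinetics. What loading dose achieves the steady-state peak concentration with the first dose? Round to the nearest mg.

2155 mg

f = (1/2)^(51/19) ≈ 0.155587; accumulation ratio R = 1/(1−f) ≈ 1.18425.
Loading dose to hit Cmax,ss on first dose: D_load = D_maint·R ≈ 1820 × 1.18425 ≈ 2155.34 mg.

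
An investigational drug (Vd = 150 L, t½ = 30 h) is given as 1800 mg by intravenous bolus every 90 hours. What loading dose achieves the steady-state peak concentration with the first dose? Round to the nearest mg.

f = (1/2)^(90/30) ≈ 0.125000; accumulation ratio R = 1/(1−f) ≈ 1.14286.
Loading dose to hit Cmax,ss on first dose: D_load = D_maint·R ≈ 1800 × 1.14286 ≈ 2057.15 mg.

2057 mg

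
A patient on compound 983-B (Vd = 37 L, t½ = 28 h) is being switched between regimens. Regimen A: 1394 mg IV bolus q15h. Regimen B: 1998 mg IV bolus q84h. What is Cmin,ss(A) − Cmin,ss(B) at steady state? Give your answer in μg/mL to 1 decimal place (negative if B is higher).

Regimen A: f = (1/2)^(15/28) ≈ 0.6898; Cmin,ss = (1394/37)·f/(1−f) ≈ 83.780 μg/mL.
Regimen B: f = (1/2)^(84/28) ≈ 0.1250; Cmin,ss = (1998/37)·f/(1−f) ≈ 7.714 μg/mL.
Difference ≈ 83.780 − 7.714 ≈ 76.066 μg/mL.

76.1 μg/mL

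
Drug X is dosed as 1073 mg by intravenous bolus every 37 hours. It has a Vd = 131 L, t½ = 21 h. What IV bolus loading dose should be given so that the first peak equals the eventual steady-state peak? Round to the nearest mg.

1522 mg

f = (1/2)^(37/21) ≈ 0.294859; accumulation ratio R = 1/(1−f) ≈ 1.41816.
Loading dose to hit Cmax,ss on first dose: D_load = D_maint·R ≈ 1073 × 1.41816 ≈ 1521.69 mg.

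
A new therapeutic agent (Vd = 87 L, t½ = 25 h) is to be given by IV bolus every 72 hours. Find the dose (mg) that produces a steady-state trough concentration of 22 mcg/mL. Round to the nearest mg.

τ/t½ = 72/25 ≈ 2.88, so f = (1/2)^(72/25) ≈ 0.135842.
Cmin,ss = (D/Vd)·f/(1−f), so D = Cmin,ss·Vd·(1−f)/f.
D = 22 × 87 × (1−f)/f ≈ 22 × 87 × 6.36149 ≈ 12175.89 mg.

12176 mg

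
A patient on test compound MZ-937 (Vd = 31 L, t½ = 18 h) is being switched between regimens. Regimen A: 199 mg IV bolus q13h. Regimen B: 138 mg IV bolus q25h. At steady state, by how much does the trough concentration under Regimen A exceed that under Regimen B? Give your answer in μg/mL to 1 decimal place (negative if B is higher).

Regimen A: f = (1/2)^(13/18) ≈ 0.6062; Cmin,ss = (199/31)·f/(1−f) ≈ 9.882 μg/mL.
Regimen B: f = (1/2)^(25/18) ≈ 0.3819; Cmin,ss = (138/31)·f/(1−f) ≈ 2.750 μg/mL.
Difference ≈ 9.882 − 2.750 ≈ 7.132 μg/mL.

7.1 μg/mL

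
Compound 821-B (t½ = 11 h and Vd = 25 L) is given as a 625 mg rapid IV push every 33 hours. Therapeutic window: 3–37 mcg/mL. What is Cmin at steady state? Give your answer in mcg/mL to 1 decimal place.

τ = 33 h = 3 half-lives, so f = (1/2)^3 = 0.125.
Accumulation ratio R = 1/(1 − f) = 1/0.875 = 8/7.
Single-dose peak C₀ = D/Vd = 625/25 = 25 mcg/mL.
Steady-state peak Cmax,ss = C₀·R = 25 × 8/7 ≈ 28.571 mcg/mL.
Steady-state trough Cmin,ss = Cmax,ss·f ≈ 28.571 × 0.125 ≈ 3.571 mcg/mL.
Trough 3.6 mcg/mL vs MEC 3 mcg/mL: adequate.

3.6 mcg/mL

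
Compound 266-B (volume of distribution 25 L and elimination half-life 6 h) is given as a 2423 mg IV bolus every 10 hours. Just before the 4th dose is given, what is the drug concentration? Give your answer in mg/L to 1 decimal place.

43.2 mg/L

f = (1/2)^(τ/t½) = (1/2)^(10/6) ≈ 0.3150.
C₀ = D/Vd = 2423/25 ≈ 96.920 mg/L.
Before the 4th dose, 3 doses have been given. Superposition: Cmin = C₀·(f + f² + … + f^3).
≈ 96.920 × (0.3150 + 0.0992 + 0.0313) ≈ 96.920 × 0.4455 ≈ 43.178 mg/L.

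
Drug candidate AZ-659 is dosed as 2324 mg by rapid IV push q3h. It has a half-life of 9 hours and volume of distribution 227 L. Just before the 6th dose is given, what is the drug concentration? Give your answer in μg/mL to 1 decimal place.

27.0 μg/mL

f = (1/2)^(τ/t½) = (1/2)^(3/9) ≈ 0.7937.
C₀ = D/Vd = 2324/227 ≈ 10.238 μg/mL.
Before the 6th dose, 5 doses have been given. Superposition: Cmin = C₀·(f + f² + … + f^5).
≈ 10.238 × (0.7937 + 0.6300 + 0.5000 + 0.3968 + 0.3150) ≈ 10.238 × 2.6355 ≈ 26.982 μg/mL.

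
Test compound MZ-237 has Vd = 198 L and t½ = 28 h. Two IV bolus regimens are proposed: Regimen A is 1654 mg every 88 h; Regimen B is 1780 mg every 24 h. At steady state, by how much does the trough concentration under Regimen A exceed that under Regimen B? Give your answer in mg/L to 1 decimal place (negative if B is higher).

Regimen A: f = (1/2)^(88/28) ≈ 0.1132; Cmin,ss = (1654/198)·f/(1−f) ≈ 1.066 mg/L.
Regimen B: f = (1/2)^(24/28) ≈ 0.5520; Cmin,ss = (1780/198)·f/(1−f) ≈ 11.077 mg/L.
Difference ≈ 1.066 − 11.077 ≈ -10.011 mg/L.

-10.0 mg/L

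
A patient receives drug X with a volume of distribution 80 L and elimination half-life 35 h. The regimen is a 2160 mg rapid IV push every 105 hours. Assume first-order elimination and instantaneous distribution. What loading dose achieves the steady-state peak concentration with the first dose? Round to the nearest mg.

f = (1/2)^(105/35) ≈ 0.125000; accumulation ratio R = 1/(1−f) ≈ 1.14286.
Loading dose to hit Cmax,ss on first dose: D_load = D_maint·R ≈ 2160 × 1.14286 ≈ 2468.58 mg.

2469 mg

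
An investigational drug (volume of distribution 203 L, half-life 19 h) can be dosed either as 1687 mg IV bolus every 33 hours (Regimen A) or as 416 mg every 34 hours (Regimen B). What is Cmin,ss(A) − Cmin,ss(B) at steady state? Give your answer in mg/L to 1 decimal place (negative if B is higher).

2.7 mg/L

Regimen A: f = (1/2)^(33/19) ≈ 0.3000; Cmin,ss = (1687/203)·f/(1−f) ≈ 3.562 mg/L.
Regimen B: f = (1/2)^(34/19) ≈ 0.2893; Cmin,ss = (416/203)·f/(1−f) ≈ 0.834 mg/L.
Difference ≈ 3.562 − 0.834 ≈ 2.728 mg/L.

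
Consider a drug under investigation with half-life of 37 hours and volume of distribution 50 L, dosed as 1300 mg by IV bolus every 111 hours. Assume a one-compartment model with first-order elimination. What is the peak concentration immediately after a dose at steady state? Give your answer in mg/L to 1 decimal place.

The dosing interval is 3 half-lives, so f = 2^(−3) = 0.125.
At steady state, R = 1/(1 − 0.125) = 8/7.
Single-dose peak C₀ = D/Vd = 1300/50 = 26 mg/L.
Steady-state peak Cmax,ss = C₀·R = 26 × 8/7 ≈ 29.714 mg/L.

29.7 mg/L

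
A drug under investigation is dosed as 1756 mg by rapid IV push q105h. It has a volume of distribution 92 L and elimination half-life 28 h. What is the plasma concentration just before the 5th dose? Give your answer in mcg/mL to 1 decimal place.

1.5 mcg/mL

f = (1/2)^(τ/t½) = (1/2)^(105/28) ≈ 0.0743.
C₀ = D/Vd = 1756/92 ≈ 19.087 mcg/mL.
Before the 5th dose, 4 doses have been given. Superposition: Cmin = C₀·(f + f² + … + f^4).
≈ 19.087 × (0.0743 + 0.0055 + 0.0004 + 0.0000) ≈ 19.087 × 0.0802 ≈ 1.531 mcg/mL.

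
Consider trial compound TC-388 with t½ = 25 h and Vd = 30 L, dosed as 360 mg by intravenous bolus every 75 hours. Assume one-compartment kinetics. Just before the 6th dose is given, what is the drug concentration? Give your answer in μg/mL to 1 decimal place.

f = (1/2)^(τ/t½) = (1/2)^(75/25) ≈ 0.1250.
C₀ = D/Vd = 360/30 ≈ 12.000 μg/mL.
Before the 6th dose, 5 doses have been given. Superposition: Cmin = C₀·(f + f² + … + f^5).
≈ 12.000 × (0.1250 + 0.0156 + 0.0020 + 0.0002 + 0.0000) ≈ 12.000 × 0.1428 ≈ 1.714 μg/mL.

1.7 μg/mL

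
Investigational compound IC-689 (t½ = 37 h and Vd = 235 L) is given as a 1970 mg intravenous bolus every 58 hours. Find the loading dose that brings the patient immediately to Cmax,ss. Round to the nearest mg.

2973 mg

f = (1/2)^(58/37) ≈ 0.337377; accumulation ratio R = 1/(1−f) ≈ 1.50915.
Loading dose to hit Cmax,ss on first dose: D_load = D_maint·R ≈ 1970 × 1.50915 ≈ 2973.03 mg.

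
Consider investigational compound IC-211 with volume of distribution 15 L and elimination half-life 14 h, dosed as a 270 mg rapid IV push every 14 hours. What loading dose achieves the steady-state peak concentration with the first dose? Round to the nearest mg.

f = (1/2)^(14/14) ≈ 0.500000; accumulation ratio R = 1/(1−f) ≈ 2.00000.
Loading dose to hit Cmax,ss on first dose: D_load = D_maint·R ≈ 270 × 2.00000 ≈ 540.00 mg.

540 mg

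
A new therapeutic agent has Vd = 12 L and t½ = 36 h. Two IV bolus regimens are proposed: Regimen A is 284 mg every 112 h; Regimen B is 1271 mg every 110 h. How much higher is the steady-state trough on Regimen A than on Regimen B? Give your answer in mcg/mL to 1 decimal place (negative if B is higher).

-11.4 mcg/mL

Regimen A: f = (1/2)^(112/36) ≈ 0.1157; Cmin,ss = (284/12)·f/(1−f) ≈ 3.096 mcg/mL.
Regimen B: f = (1/2)^(110/36) ≈ 0.1203; Cmin,ss = (1271/12)·f/(1−f) ≈ 14.484 mcg/mL.
Difference ≈ 3.096 − 14.484 ≈ -11.388 mcg/mL.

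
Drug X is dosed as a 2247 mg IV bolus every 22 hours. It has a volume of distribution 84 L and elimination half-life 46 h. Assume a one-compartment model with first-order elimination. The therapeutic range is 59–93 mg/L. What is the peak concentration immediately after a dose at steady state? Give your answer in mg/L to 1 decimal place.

94.8 mg/L

τ/t½ = 22/46 ≈ 0.47826, so fraction remaining f = (1/2)^(22/46) ≈ 0.7178.
At steady state, accumulation factor R = 1/(1 − e^(−kτ)) ≈ 3.5436.
Single-dose peak C₀ = D/Vd = 2247/84 ≈ 26.750 mg/L.
Cmax,ss = C₀/(1 − f) ≈ 26.750/0.2822 ≈ 94.791 mg/L.
Peak 94.8 mg/L vs MTC 93 mg/L: exceeds toxic threshold.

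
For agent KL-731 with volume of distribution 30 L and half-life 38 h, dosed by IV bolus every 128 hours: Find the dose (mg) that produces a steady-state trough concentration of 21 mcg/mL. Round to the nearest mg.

5876 mg

τ/t½ = 128/38 ≈ 3.3684, so f = (1/2)^(128/38) ≈ 0.096829.
Cmin,ss = (D/Vd)·f/(1−f), so D = Cmin,ss·Vd·(1−f)/f.
D = 21 × 30 × (1−f)/f ≈ 21 × 30 × 9.32748 ≈ 5876.31 mg.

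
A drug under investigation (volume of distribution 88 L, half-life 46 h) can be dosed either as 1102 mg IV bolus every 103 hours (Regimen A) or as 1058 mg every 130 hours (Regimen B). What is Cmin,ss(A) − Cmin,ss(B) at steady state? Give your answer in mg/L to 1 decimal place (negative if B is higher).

Regimen A: f = (1/2)^(103/46) ≈ 0.2118; Cmin,ss = (1102/88)·f/(1−f) ≈ 3.365 mg/L.
Regimen B: f = (1/2)^(130/46) ≈ 0.1410; Cmin,ss = (1058/88)·f/(1−f) ≈ 1.973 mg/L.
Difference ≈ 3.365 − 1.973 ≈ 1.392 mg/L.

1.4 mg/L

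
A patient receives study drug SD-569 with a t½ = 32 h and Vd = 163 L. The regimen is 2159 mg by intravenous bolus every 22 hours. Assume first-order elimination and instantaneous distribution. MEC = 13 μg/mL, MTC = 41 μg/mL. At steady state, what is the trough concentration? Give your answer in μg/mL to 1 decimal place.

21.7 μg/mL

τ/t½ = 22/32 ≈ 0.6875, so fraction remaining f = (1/2)^(22/32) ≈ 0.6209.
Accumulation ratio R = 1/(1 − f) ≈ 1/0.3791 ≈ 2.6378.
Each bolus raises the concentration by D/Vd = 2159/163 ≈ 13.245 μg/mL.
Steady-state peak Cmax,ss = C₀·R ≈ 13.245 × 2.6378 ≈ 34.938 μg/mL.
Steady-state trough Cmin,ss = Cmax,ss·f ≈ 34.938 × 0.6209 ≈ 21.693 μg/mL.
Trough 21.7 μg/mL vs MEC 13 μg/mL: adequate.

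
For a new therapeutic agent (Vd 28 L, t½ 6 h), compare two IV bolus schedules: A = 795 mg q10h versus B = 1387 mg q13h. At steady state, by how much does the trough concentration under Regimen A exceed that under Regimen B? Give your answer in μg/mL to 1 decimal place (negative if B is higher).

Regimen A: f = (1/2)^(10/6) ≈ 0.3150; Cmin,ss = (795/28)·f/(1−f) ≈ 13.057 μg/mL.
Regimen B: f = (1/2)^(13/6) ≈ 0.2227; Cmin,ss = (1387/28)·f/(1−f) ≈ 14.192 μg/mL.
Difference ≈ 13.057 − 14.192 ≈ -1.135 μg/mL.

-1.1 μg/mL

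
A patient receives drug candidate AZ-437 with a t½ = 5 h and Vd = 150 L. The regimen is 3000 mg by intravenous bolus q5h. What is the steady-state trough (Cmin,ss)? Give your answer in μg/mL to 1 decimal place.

20.0 μg/mL

τ = 5 h = 1 half-life, so f = (1/2)^1 = 0.5.
Accumulation ratio R = 1/(1 − f) = 1/0.5 = 2/1.
Single-dose peak C₀ = D/Vd = 3000/150 = 20 μg/mL.
Steady-state peak Cmax,ss = C₀·R = 20 × 2/1 ≈ 40.000 μg/mL.
Steady-state trough Cmin,ss = Cmax,ss·f ≈ 40.000 × 0.5 ≈ 20.000 μg/mL.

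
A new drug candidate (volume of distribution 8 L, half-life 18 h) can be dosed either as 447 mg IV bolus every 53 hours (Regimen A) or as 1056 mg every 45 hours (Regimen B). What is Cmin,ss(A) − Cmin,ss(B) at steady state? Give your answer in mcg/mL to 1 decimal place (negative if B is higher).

Regimen A: f = (1/2)^(53/18) ≈ 0.1299; Cmin,ss = (447/8)·f/(1−f) ≈ 8.342 mcg/mL.
Regimen B: f = (1/2)^(45/18) ≈ 0.1768; Cmin,ss = (1056/8)·f/(1−f) ≈ 28.350 mcg/mL.
Difference ≈ 8.342 − 28.350 ≈ -20.008 mcg/mL.

-20.0 mcg/mL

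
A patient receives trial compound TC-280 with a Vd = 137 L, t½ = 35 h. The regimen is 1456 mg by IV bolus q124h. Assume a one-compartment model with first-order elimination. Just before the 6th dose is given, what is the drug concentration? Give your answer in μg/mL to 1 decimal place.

f = (1/2)^(τ/t½) = (1/2)^(124/35) ≈ 0.0858.
C₀ = D/Vd = 1456/137 ≈ 10.628 μg/mL.
Before the 6th dose, 5 doses have been given. Superposition: Cmin = C₀·(f + f² + … + f^5).
≈ 10.628 × (0.0858 + 0.0074 + 0.0006 + 0.0001 + 0.0000) ≈ 10.628 × 0.0939 ≈ 0.998 μg/mL.

1.0 μg/mL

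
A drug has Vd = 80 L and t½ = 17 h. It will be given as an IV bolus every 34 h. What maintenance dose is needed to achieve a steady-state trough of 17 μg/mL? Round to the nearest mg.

4080 mg

τ/t½ = 34/17 ≈ 2, so f = (1/2)^(34/17) ≈ 0.250000.
Cmin,ss = (D/Vd)·f/(1−f), so D = Cmin,ss·Vd·(1−f)/f.
D = 17 × 80 × (1−f)/f ≈ 17 × 80 × 3.00000 ≈ 4080.00 mg.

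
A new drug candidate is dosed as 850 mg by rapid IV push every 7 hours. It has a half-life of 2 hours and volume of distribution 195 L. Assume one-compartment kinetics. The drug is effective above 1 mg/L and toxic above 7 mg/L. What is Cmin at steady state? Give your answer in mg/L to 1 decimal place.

0.4 mg/L

Over one 7-h interval, 7/2 ≈ 3.5 half-lives elapse, leaving f ≈ 0.0884 of each dose.
Single-dose peak C₀ = D/Vd = 850/195 ≈ 4.359 mg/L.
Steady-state trough Cmin,ss = C₀·f/(1−f) ≈ 4.359 × 0.0884/0.9116 ≈ 0.423 mg/L.
Trough 0.4 mg/L vs MEC 1 mg/L: subtherapeutic.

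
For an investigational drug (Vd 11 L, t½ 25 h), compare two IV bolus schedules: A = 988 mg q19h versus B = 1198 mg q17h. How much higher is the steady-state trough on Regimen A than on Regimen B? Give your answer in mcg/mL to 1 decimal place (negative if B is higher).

Regimen A: f = (1/2)^(19/25) ≈ 0.5905; Cmin,ss = (988/11)·f/(1−f) ≈ 129.518 mcg/mL.
Regimen B: f = (1/2)^(17/25) ≈ 0.6242; Cmin,ss = (1198/11)·f/(1−f) ≈ 180.897 mcg/mL.
Difference ≈ 129.518 − 180.897 ≈ -51.379 mcg/mL.

-51.4 mcg/mL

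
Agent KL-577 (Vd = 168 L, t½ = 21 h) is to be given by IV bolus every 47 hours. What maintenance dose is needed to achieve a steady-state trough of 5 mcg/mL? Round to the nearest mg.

3123 mg

τ/t½ = 47/21 ≈ 2.2381, so f = (1/2)^(47/21) ≈ 0.211966.
Cmin,ss = (D/Vd)·f/(1−f), so D = Cmin,ss·Vd·(1−f)/f.
D = 5 × 168 × (1−f)/f ≈ 5 × 168 × 3.71774 ≈ 3122.90 mg.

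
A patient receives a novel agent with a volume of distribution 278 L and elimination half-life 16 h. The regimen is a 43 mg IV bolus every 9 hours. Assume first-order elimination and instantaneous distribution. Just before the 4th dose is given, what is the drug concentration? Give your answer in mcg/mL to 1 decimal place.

f = (1/2)^(τ/t½) = (1/2)^(9/16) ≈ 0.6771.
C₀ = D/Vd = 43/278 ≈ 0.155 mcg/mL.
Before the 4th dose, 3 doses have been given. Superposition: Cmin = C₀·(f + f² + … + f^3).
≈ 0.155 × (0.6771 + 0.4585 + 0.3104) ≈ 0.155 × 1.4460 ≈ 0.224 mcg/mL.

0.2 mcg/mL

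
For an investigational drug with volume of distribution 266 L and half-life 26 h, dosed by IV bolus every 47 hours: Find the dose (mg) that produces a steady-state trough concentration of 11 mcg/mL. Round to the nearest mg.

τ/t½ = 47/26 ≈ 1.8077, so f = (1/2)^(47/26) ≈ 0.285647.
Cmin,ss = (D/Vd)·f/(1−f), so D = Cmin,ss·Vd·(1−f)/f.
D = 11 × 266 × (1−f)/f ≈ 11 × 266 × 2.50082 ≈ 7317.40 mg.

7317 mg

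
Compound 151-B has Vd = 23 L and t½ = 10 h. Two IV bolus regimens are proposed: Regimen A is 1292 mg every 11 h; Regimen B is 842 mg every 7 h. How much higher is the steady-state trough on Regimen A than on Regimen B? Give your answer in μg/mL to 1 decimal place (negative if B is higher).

-9.5 μg/mL

Regimen A: f = (1/2)^(11/10) ≈ 0.4665; Cmin,ss = (1292/23)·f/(1−f) ≈ 49.119 μg/mL.
Regimen B: f = (1/2)^(7/10) ≈ 0.6156; Cmin,ss = (842/23)·f/(1−f) ≈ 58.627 μg/mL.
Difference ≈ 49.119 − 58.627 ≈ -9.508 μg/mL.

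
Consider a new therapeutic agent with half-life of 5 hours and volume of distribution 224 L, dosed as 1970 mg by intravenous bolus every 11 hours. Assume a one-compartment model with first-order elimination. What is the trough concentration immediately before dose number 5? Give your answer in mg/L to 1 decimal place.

2.4 mg/L

f = (1/2)^(τ/t½) = (1/2)^(11/5) ≈ 0.2176.
C₀ = D/Vd = 1970/224 ≈ 8.795 mg/L.
Before the 5th dose, 4 doses have been given. Superposition: Cmin = C₀·(f + f² + … + f^4).
≈ 8.795 × (0.2176 + 0.0473 + 0.0103 + 0.0022) ≈ 8.795 × 0.2774 ≈ 2.440 mg/L.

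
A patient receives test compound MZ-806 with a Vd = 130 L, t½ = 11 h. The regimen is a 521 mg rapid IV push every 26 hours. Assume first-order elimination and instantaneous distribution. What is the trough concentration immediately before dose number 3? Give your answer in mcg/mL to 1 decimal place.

f = (1/2)^(τ/t½) = (1/2)^(26/11) ≈ 0.1943.
C₀ = D/Vd = 521/130 ≈ 4.008 mcg/mL.
Before the 3rd dose, 2 doses have been given. Superposition: Cmin = C₀·(f + f²).
≈ 4.008 × (0.1943 + 0.0378) ≈ 4.008 × 0.2321 ≈ 0.930 mcg/mL.

0.9 mcg/mL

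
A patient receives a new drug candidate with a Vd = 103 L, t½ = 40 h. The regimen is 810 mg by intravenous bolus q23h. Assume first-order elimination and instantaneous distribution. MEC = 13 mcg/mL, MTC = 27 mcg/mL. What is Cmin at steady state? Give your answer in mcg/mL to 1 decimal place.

16.1 mcg/mL

Over one 23-h interval, 23/40 ≈ 0.575 half-lives elapse, leaving f ≈ 0.6713 of each dose.
Single-dose peak C₀ = D/Vd = 810/103 ≈ 7.864 mcg/mL.
Steady-state trough Cmin,ss = C₀·f/(1−f) ≈ 7.864 × 0.6713/0.3287 ≈ 16.061 mcg/mL.
Trough 16.1 mcg/mL vs MEC 13 mcg/mL: adequate.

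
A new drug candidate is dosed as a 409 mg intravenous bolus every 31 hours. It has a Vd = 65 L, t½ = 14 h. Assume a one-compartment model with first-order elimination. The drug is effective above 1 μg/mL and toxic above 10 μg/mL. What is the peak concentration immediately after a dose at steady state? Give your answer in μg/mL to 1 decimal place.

8.0 μg/mL

k = ln2/t½ = ln2/14 ≈ 0.049511 h⁻¹; fraction remaining f = e^(−kτ) = e^(−0.049511×31) ≈ 0.2155.
At steady state, accumulation factor R = 1/(1 − e^(−kτ)) ≈ 1.2747.
Single-dose peak C₀ = D/Vd = 409/65 ≈ 6.292 μg/mL.
Steady-state peak Cmax,ss = C₀·R ≈ 6.292 × 1.2747 ≈ 8.020 μg/mL.
Peak 8.0 μg/mL vs MTC 10 μg/mL: below toxic threshold.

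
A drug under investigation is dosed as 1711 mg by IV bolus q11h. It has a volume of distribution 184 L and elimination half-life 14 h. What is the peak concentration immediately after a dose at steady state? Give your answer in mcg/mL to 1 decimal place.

22.1 mcg/mL

k = ln2/t½ = ln2/14 ≈ 0.049511 h⁻¹; fraction remaining f = e^(−kτ) = e^(−0.049511×11) ≈ 0.5801.
Accumulation ratio R = 1/(1 − f) ≈ 1/0.4199 ≈ 2.3815.
Each bolus raises the concentration by D/Vd = 1711/184 ≈ 9.299 mcg/mL.
Steady-state peak Cmax,ss = C₀·R ≈ 9.299 × 2.3815 ≈ 22.146 mcg/mL.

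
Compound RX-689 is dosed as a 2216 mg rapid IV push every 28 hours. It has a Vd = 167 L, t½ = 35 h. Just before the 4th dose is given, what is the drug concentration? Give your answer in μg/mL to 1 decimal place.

14.5 μg/mL

f = (1/2)^(τ/t½) = (1/2)^(28/35) ≈ 0.5743.
C₀ = D/Vd = 2216/167 ≈ 13.269 μg/mL.
Before the 4th dose, 3 doses have been given. Superposition: Cmin = C₀·(f + f² + … + f^3).
≈ 13.269 × (0.5743 + 0.3298 + 0.1894) ≈ 13.269 × 1.0935 ≈ 14.510 μg/mL.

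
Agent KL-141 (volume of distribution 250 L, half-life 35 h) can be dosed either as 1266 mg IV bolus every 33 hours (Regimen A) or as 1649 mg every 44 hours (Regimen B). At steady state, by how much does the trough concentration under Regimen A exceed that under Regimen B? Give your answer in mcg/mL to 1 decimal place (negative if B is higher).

Regimen A: f = (1/2)^(33/35) ≈ 0.5202; Cmin,ss = (1266/250)·f/(1−f) ≈ 5.490 mcg/mL.
Regimen B: f = (1/2)^(44/35) ≈ 0.4184; Cmin,ss = (1649/250)·f/(1−f) ≈ 4.745 mcg/mL.
Difference ≈ 5.490 − 4.745 ≈ 0.745 mcg/mL.

0.7 mcg/mL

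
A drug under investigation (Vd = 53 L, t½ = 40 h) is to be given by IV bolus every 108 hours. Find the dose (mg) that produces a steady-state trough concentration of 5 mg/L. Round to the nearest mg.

1457 mg

τ/t½ = 108/40 ≈ 2.7, so f = (1/2)^(108/40) ≈ 0.153893.
Cmin,ss = (D/Vd)·f/(1−f), so D = Cmin,ss·Vd·(1−f)/f.
D = 5 × 53 × (1−f)/f ≈ 5 × 53 × 5.49802 ≈ 1456.98 mg.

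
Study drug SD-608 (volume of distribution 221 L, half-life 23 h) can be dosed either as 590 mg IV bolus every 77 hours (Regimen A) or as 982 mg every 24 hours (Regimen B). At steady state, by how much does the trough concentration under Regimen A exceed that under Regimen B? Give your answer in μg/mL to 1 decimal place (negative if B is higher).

-3.9 μg/mL

Regimen A: f = (1/2)^(77/23) ≈ 0.0982; Cmin,ss = (590/221)·f/(1−f) ≈ 0.291 μg/mL.
Regimen B: f = (1/2)^(24/23) ≈ 0.4852; Cmin,ss = (982/221)·f/(1−f) ≈ 4.188 μg/mL.
Difference ≈ 0.291 − 4.188 ≈ -3.897 μg/mL.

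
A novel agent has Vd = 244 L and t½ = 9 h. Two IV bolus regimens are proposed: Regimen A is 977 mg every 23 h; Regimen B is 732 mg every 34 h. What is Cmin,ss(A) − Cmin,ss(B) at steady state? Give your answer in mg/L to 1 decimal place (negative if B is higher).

0.6 mg/L

Regimen A: f = (1/2)^(23/9) ≈ 0.1701; Cmin,ss = (977/244)·f/(1−f) ≈ 0.821 mg/L.
Regimen B: f = (1/2)^(34/9) ≈ 0.0729; Cmin,ss = (732/244)·f/(1−f) ≈ 0.236 mg/L.
Difference ≈ 0.821 − 0.236 ≈ 0.585 mg/L.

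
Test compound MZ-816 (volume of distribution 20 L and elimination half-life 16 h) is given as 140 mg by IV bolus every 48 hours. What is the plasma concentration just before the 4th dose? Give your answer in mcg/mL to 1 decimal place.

f = (1/2)^(τ/t½) = (1/2)^(48/16) ≈ 0.1250.
C₀ = D/Vd = 140/20 ≈ 7.000 mcg/mL.
Before the 4th dose, 3 doses have been given. Superposition: Cmin = C₀·(f + f² + … + f^3).
≈ 7.000 × (0.1250 + 0.0156 + 0.0020) ≈ 7.000 × 0.1426 ≈ 0.998 mcg/mL.

1.0 mcg/mL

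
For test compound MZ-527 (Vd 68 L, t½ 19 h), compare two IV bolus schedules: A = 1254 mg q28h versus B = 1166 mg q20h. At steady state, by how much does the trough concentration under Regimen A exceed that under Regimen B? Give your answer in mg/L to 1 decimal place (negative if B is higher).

Regimen A: f = (1/2)^(28/19) ≈ 0.3601; Cmin,ss = (1254/68)·f/(1−f) ≈ 10.378 mg/L.
Regimen B: f = (1/2)^(20/19) ≈ 0.4821; Cmin,ss = (1166/68)·f/(1−f) ≈ 15.962 mg/L.
Difference ≈ 10.378 − 15.962 ≈ -5.584 mg/L.

-5.6 mg/L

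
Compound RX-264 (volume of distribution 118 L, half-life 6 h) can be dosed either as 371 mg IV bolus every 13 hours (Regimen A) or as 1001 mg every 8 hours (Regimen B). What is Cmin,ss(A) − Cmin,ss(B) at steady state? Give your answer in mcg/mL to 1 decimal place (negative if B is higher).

-4.7 mcg/mL

Regimen A: f = (1/2)^(13/6) ≈ 0.2227; Cmin,ss = (371/118)·f/(1−f) ≈ 0.901 mcg/mL.
Regimen B: f = (1/2)^(8/6) ≈ 0.3969; Cmin,ss = (1001/118)·f/(1−f) ≈ 5.583 mcg/mL.
Difference ≈ 0.901 − 5.583 ≈ -4.682 mcg/mL.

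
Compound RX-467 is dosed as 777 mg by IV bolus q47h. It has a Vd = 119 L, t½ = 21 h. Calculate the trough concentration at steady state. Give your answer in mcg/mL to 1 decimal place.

Over one 47-h interval, 47/21 ≈ 2.2381 half-lives elapse, leaving f ≈ 0.2120 of each dose.
At steady state, accumulation factor R = 1/(1 − e^(−kτ)) ≈ 1.2690.
Single-dose peak C₀ = D/Vd = 777/119 ≈ 6.529 mcg/mL.
Cmax,ss = C₀/(1 − f) ≈ 6.529/0.7880 ≈ 8.286 mcg/mL.
One interval later, Cmin,ss = Cmax,ss·e^(−kτ) ≈ 8.286 × 0.2120 ≈ 1.757 mcg/mL.

1.8 mcg/mL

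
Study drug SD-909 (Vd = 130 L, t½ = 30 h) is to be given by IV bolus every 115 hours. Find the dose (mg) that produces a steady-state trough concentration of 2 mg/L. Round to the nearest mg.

3446 mg

τ/t½ = 115/30 ≈ 3.8333, so f = (1/2)^(115/30) ≈ 0.070154.
Cmin,ss = (D/Vd)·f/(1−f), so D = Cmin,ss·Vd·(1−f)/f.
D = 2 × 130 × (1−f)/f ≈ 2 × 130 × 13.25435 ≈ 3446.13 mg.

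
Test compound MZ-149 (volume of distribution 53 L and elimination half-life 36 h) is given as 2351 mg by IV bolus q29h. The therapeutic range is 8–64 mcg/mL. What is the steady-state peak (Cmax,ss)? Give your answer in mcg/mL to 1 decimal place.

Over one 29-h interval, 29/36 ≈ 0.80556 half-lives elapse, leaving f ≈ 0.5721 of each dose.
At steady state, accumulation factor R = 1/(1 − e^(−kτ)) ≈ 2.3370.
Single-dose peak C₀ = D/Vd = 2351/53 ≈ 44.358 mcg/mL.
Steady-state peak Cmax,ss = C₀·R ≈ 44.358 × 2.3370 ≈ 103.665 mcg/mL.
Peak 103.7 mcg/mL vs MTC 64 mcg/mL: exceeds toxic threshold.

103.7 mcg/mL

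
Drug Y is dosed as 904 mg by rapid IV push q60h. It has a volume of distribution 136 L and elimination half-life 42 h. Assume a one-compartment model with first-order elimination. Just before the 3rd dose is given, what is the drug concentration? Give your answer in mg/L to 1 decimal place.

f = (1/2)^(τ/t½) = (1/2)^(60/42) ≈ 0.3715.
C₀ = D/Vd = 904/136 ≈ 6.647 mg/L.
Before the 3rd dose, 2 doses have been given. Superposition: Cmin = C₀·(f + f²).
≈ 6.647 × (0.3715 + 0.1380) ≈ 6.647 × 0.5095 ≈ 3.387 mg/L.

3.4 mg/L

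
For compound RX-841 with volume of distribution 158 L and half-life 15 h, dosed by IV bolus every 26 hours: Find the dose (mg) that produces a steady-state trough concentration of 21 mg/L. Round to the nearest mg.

7714 mg

τ/t½ = 26/15 ≈ 1.7333, so f = (1/2)^(26/15) ≈ 0.300756.
Cmin,ss = (D/Vd)·f/(1−f), so D = Cmin,ss·Vd·(1−f)/f.
D = 21 × 158 × (1−f)/f ≈ 21 × 158 × 2.32495 ≈ 7714.18 mg.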